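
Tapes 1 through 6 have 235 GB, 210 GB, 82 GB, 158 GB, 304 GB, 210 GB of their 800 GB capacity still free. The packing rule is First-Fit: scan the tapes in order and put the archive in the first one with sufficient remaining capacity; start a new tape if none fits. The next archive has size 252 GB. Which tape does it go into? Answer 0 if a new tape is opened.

5

Tapes with room: tape 5 (304 GB).
The first with room is tape 5.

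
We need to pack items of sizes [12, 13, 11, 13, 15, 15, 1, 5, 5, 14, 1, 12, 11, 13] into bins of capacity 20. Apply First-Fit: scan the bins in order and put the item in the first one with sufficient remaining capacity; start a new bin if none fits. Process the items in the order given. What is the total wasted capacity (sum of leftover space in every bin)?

59

12 → bin 1 (remaining 8)
13 → bin 2 (remaining 7)
11 → bin 3 (remaining 9)
13 → bin 4 (remaining 7)
15 → bin 5 (remaining 5)
15 → bin 6 (remaining 5)
1 → bin 1 (remaining 7)
5 → bin 1 (remaining 2)
5 → bin 2 (remaining 2)
14 → bin 7 (remaining 6)
1 → bin 1 (remaining 1)
12 → bin 8 (remaining 8)
11 → bin 9 (remaining 9)
13 → bin 10 (remaining 7)
10 bins × 20 = 200; used 141; unused 59.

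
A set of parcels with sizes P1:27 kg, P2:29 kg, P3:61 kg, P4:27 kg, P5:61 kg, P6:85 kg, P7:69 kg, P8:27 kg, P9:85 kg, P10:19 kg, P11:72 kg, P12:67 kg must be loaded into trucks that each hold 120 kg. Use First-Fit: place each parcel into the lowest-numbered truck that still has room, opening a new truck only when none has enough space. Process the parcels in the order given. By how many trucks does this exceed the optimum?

0

First-Fit: [27,29,61] [27,61,27] [85,19] [69] [85] [72] [67] → 7 trucks.
7 parcels exceed 60 kg (half the capacity), and no two of those can share a truck, so at least 7 trucks are needed.
So 7 is already optimal.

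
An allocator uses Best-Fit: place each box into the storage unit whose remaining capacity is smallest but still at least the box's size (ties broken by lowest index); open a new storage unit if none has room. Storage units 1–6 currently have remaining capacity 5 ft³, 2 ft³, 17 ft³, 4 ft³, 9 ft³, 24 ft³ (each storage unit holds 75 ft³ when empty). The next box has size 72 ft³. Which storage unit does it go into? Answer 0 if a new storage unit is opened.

No storage unit has ≥ 72 ft³ free, so a new storage unit is opened.

0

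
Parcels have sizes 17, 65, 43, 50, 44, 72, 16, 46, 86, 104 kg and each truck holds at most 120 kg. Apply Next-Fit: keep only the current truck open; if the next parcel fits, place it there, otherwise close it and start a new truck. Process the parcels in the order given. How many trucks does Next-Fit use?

6

17 kg → truck 1 (remaining 103 kg)
65 kg → truck 1 (remaining 38 kg)
43 kg → truck 2 (remaining 77 kg)
50 kg → truck 2 (remaining 27 kg)
44 kg → truck 3 (remaining 76 kg)
72 kg → truck 3 (remaining 4 kg)
16 kg → truck 4 (remaining 104 kg)
46 kg → truck 4 (remaining 58 kg)
86 kg → truck 5 (remaining 34 kg)
104 kg → truck 6 (remaining 16 kg)
Final trucks: [17,65] [43,50] [44,72] [16,46] [86] [104].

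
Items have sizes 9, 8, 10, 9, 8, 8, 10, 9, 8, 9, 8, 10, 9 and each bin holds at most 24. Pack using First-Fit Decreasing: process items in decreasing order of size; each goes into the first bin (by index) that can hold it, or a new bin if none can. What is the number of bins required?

6

Sorted descending: 10, 10, 10, 9, 9, 9, 9, 9, 8, 8, 8, 8, 8.
10 → bin 1 (remaining 14)
10 → bin 1 (remaining 4)
10 → bin 2 (remaining 14)
9 → bin 2 (remaining 5)
9 → bin 3 (remaining 15)
9 → bin 3 (remaining 6)
9 → bin 4 (remaining 15)
9 → bin 4 (remaining 6)
8 → bin 5 (remaining 16)
8 → bin 5 (remaining 8)
8 → bin 5 (remaining 0)
8 → bin 6 (remaining 16)
8 → bin 6 (remaining 8)
Final bins: [10,10] [10,9] [9,9] [9,9] [8,8,8] [8,8].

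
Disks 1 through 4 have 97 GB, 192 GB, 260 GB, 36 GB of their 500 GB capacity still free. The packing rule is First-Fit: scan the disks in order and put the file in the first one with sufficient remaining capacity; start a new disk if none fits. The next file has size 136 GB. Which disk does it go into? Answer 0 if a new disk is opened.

Disks with room: disk 2 (192 GB), disk 3 (260 GB).
The first with room is disk 2.

2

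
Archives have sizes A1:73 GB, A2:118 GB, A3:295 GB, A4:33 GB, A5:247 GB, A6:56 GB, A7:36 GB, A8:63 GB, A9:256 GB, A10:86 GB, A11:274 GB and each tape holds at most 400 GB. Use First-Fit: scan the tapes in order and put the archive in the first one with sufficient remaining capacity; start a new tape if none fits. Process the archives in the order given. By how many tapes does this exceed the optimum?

First-Fit: [73,118,33,56,36,63] [295,86] [247] [256] [274] → 5 tapes.
Total size 1537 GB; any packing needs at least ⌈1537/400⌉ = 4 tapes.
An optimal packing achieves that bound: [295,86] [274,118] [256,73,63] [247,56,36,33] → 4 tapes.
Excess: 5 − 4 = 1.

1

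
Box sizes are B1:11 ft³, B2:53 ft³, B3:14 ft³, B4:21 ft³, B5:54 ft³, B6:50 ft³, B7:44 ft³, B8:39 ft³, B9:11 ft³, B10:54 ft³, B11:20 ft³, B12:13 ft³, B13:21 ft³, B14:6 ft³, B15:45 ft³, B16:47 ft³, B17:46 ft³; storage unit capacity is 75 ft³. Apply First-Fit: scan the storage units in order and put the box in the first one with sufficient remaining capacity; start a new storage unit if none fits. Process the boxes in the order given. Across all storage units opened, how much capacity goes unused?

storage unit 1: place B1 (11 ft³), 64 ft³ left
storage unit 1: place B2 (53 ft³), 11 ft³ left
storage unit 2: place B3 (14 ft³), 61 ft³ left
storage unit 2: place B4 (21 ft³), 40 ft³ left
storage unit 3: place B5 (54 ft³), 21 ft³ left
storage unit 4: place B6 (50 ft³), 25 ft³ left
storage unit 5: place B7 (44 ft³), 31 ft³ left
storage unit 2: place B8 (39 ft³), 1 ft³ left
storage unit 1: place B9 (11 ft³), 0 ft³ left
storage unit 6: place B10 (54 ft³), 21 ft³ left
storage unit 3: place B11 (20 ft³), 1 ft³ left
storage unit 4: place B12 (13 ft³), 12 ft³ left
storage unit 5: place B13 (21 ft³), 10 ft³ left
storage unit 4: place B14 (6 ft³), 6 ft³ left
storage unit 7: place B15 (45 ft³), 30 ft³ left
storage unit 8: place B16 (47 ft³), 28 ft³ left
storage unit 9: place B17 (46 ft³), 29 ft³ left
9 storage units × 75 ft³ = 675 ft³; used 549 ft³; unused 126 ft³.

126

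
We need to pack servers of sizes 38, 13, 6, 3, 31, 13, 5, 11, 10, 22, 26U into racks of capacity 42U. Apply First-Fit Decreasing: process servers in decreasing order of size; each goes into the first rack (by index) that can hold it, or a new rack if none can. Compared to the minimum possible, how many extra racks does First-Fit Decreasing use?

0

First-Fit Decreasing: [38,3] [31,11] [26,13] [22,13,6] [10,5] → 5 racks.
Total size 178U; any packing needs at least ⌈178/42⌉ = 5 racks.
So 5 is already optimal.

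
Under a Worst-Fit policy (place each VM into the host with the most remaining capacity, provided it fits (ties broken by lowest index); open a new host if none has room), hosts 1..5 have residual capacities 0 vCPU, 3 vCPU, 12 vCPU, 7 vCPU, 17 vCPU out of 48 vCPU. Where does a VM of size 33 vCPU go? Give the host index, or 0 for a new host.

No host has ≥ 33 vCPU free, so a new host is opened.

0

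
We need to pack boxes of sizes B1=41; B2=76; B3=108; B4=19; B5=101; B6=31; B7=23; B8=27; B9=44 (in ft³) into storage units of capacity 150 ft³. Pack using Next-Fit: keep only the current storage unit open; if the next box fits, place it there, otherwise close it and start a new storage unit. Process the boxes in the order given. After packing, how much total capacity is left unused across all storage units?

storage unit 1: place B1 (41 ft³), 109 ft³ left
storage unit 1: place B2 (76 ft³), 33 ft³ left
storage unit 2: place B3 (108 ft³), 42 ft³ left
storage unit 2: place B4 (19 ft³), 23 ft³ left
storage unit 3: place B5 (101 ft³), 49 ft³ left
storage unit 3: place B6 (31 ft³), 18 ft³ left
storage unit 4: place B7 (23 ft³), 127 ft³ left
storage unit 4: place B8 (27 ft³), 100 ft³ left
storage unit 4: place B9 (44 ft³), 56 ft³ left
4 storage units × 150 ft³ = 600 ft³; used 470 ft³; unused 130 ft³.

130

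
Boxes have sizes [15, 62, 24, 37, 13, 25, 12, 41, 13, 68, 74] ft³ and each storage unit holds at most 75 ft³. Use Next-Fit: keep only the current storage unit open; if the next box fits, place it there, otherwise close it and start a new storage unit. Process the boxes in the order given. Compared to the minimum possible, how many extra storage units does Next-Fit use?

1

Next-Fit: [15] [62] [24,37,13] [25,12] [41,13] [68] [74] → 7 storage units.
Total size 384 ft³; any packing needs at least ⌈384/75⌉ = 6 storage units.
An optimal packing achieves that bound: [74] [68] [62,13] [41,25] [37,24,13] [15,12] → 6 storage units.
Excess: 7 − 6 = 1.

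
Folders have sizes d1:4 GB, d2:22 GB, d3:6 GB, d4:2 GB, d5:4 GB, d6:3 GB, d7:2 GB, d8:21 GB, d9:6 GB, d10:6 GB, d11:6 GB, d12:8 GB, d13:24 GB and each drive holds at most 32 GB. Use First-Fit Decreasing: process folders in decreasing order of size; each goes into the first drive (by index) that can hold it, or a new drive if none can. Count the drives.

4

Sorted descending: 24, 22, 21, 8, 6, 6, 6, 6, 4, 4, 3, 2, 2.
drive 1: place 24 GB, 8 GB left
drive 2: place 22 GB, 10 GB left
drive 3: place 21 GB, 11 GB left
drive 1: place 8 GB, 0 GB left
drive 2: place 6 GB, 4 GB left
drive 3: place 6 GB, 5 GB left
drive 4: place 6 GB, 26 GB left
drive 4: place 6 GB, 20 GB left
drive 2: place 4 GB, 0 GB left
drive 3: place 4 GB, 1 GB left
drive 4: place 3 GB, 17 GB left
drive 4: place 2 GB, 15 GB left
drive 4: place 2 GB, 13 GB left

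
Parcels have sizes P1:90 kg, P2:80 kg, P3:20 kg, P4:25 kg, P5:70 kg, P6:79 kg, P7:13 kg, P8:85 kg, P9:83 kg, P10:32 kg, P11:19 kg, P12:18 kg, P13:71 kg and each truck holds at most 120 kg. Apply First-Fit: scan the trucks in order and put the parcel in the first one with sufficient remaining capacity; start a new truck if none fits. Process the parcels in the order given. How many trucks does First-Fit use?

P1 (90 kg) → truck 1 (remaining 30 kg)
P2 (80 kg) → truck 2 (remaining 40 kg)
P3 (20 kg) → truck 1 (remaining 10 kg)
P4 (25 kg) → truck 2 (remaining 15 kg)
P5 (70 kg) → truck 3 (remaining 50 kg)
P6 (79 kg) → truck 4 (remaining 41 kg)
P7 (13 kg) → truck 2 (remaining 2 kg)
P8 (85 kg) → truck 5 (remaining 35 kg)
P9 (83 kg) → truck 6 (remaining 37 kg)
P10 (32 kg) → truck 3 (remaining 18 kg)
P11 (19 kg) → truck 4 (remaining 22 kg)
P12 (18 kg) → truck 3 (remaining 0 kg)
P13 (71 kg) → truck 7 (remaining 49 kg)
Final trucks: [90,20] [80,25,13] [70,32,18] [79,19] [85] [83] [71].

7 trucks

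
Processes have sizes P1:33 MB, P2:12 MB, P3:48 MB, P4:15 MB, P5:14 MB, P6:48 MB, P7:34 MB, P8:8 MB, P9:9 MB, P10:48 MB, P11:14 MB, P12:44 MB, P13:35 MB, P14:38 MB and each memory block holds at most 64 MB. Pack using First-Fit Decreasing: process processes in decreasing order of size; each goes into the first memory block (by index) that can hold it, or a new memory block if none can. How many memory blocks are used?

Sorted descending: 48, 48, 48, 44, 38, 35, 34, 33, 15, 14, 14, 12, 9, 8.
memory block 1: place 48 MB, 16 MB left
memory block 2: place 48 MB, 16 MB left
memory block 3: place 48 MB, 16 MB left
memory block 4: place 44 MB, 20 MB left
memory block 5: place 38 MB, 26 MB left
memory block 6: place 35 MB, 29 MB left
memory block 7: place 34 MB, 30 MB left
memory block 8: place 33 MB, 31 MB left
memory block 1: place 15 MB, 1 MB left
memory block 2: place 14 MB, 2 MB left
memory block 3: place 14 MB, 2 MB left
memory block 4: place 12 MB, 8 MB left
memory block 5: place 9 MB, 17 MB left
memory block 4: place 8 MB, 0 MB left
Final memory blocks: [48,15] [48,14] [48,14] [44,12,8] [38,9] [35] [34] [33].

8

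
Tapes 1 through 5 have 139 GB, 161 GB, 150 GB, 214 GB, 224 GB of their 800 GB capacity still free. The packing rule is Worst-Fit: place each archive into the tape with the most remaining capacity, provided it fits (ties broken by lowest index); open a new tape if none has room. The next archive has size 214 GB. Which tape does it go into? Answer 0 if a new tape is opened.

5

Tapes with room: tape 4 (214 GB), tape 5 (224 GB).
Most room is tape 5 with 224 GB free.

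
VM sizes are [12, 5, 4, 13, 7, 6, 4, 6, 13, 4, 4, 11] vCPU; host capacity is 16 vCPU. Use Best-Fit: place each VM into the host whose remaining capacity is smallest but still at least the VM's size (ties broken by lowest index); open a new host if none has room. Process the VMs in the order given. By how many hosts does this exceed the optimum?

Best-Fit: [12,4] [5,7,4] [13] [6,6,4] [13] [4,11] → 6 hosts.
Total size 89 vCPU; any packing needs at least ⌈89/16⌉ = 6 hosts.
So 6 is already optimal.

0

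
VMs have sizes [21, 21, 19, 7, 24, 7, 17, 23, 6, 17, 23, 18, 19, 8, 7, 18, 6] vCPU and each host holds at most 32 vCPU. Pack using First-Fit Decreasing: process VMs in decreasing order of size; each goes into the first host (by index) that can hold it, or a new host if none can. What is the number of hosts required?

11

Sorted descending: 24, 23, 23, 21, 21, 19, 19, 18, 18, 17, 17, 8, 7, 7, 7, 6, 6.
Put 24 vCPU in host 1; 8 vCPU remain.
Put 23 vCPU in host 2; 9 vCPU remain.
Put 23 vCPU in host 3; 9 vCPU remain.
Put 21 vCPU in host 4; 11 vCPU remain.
Put 21 vCPU in host 5; 11 vCPU remain.
Put 19 vCPU in host 6; 13 vCPU remain.
Put 19 vCPU in host 7; 13 vCPU remain.
Put 18 vCPU in host 8; 14 vCPU remain.
Put 18 vCPU in host 9; 14 vCPU remain.
Put 17 vCPU in host 10; 15 vCPU remain.
Put 17 vCPU in host 11; 15 vCPU remain.
Put 8 vCPU in host 1; 0 vCPU remain.
Put 7 vCPU in host 2; 2 vCPU remain.
Put 7 vCPU in host 3; 2 vCPU remain.
Put 7 vCPU in host 4; 4 vCPU remain.
Put 6 vCPU in host 5; 5 vCPU remain.
Put 6 vCPU in host 6; 7 vCPU remain.
Final hosts: [24,8] [23,7] [23,7] [21,7] [21,6] [19,6] [19] [18] [18] [17] [17].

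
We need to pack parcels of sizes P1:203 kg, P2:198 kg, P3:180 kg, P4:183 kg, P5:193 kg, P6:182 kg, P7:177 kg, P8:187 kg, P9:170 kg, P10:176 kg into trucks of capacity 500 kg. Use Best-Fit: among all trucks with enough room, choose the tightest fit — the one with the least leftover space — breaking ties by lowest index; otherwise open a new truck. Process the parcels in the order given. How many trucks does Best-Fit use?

5

Put P1 (203 kg) in truck 1; 297 kg remain.
Put P2 (198 kg) in truck 1; 99 kg remain.
Put P3 (180 kg) in truck 2; 320 kg remain.
Put P4 (183 kg) in truck 2; 137 kg remain.
Put P5 (193 kg) in truck 3; 307 kg remain.
Put P6 (182 kg) in truck 3; 125 kg remain.
Put P7 (177 kg) in truck 4; 323 kg remain.
Put P8 (187 kg) in truck 4; 136 kg remain.
Put P9 (170 kg) in truck 5; 330 kg remain.
Put P10 (176 kg) in truck 5; 154 kg remain.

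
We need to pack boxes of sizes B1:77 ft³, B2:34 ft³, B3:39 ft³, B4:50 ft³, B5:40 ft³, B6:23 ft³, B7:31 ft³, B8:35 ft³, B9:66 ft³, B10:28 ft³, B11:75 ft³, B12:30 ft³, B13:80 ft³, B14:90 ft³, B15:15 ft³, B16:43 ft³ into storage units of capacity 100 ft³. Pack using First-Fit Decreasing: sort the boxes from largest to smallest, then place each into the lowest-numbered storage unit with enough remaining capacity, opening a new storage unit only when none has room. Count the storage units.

9

Sorted descending: 90, 80, 77, 75, 66, 50, 43, 40, 39, 35, 34, 31, 30, 28, 23, 15.
90 ft³ → storage unit 1 (remaining 10 ft³)
80 ft³ → storage unit 2 (remaining 20 ft³)
77 ft³ → storage unit 3 (remaining 23 ft³)
75 ft³ → storage unit 4 (remaining 25 ft³)
66 ft³ → storage unit 5 (remaining 34 ft³)
50 ft³ → storage unit 6 (remaining 50 ft³)
43 ft³ → storage unit 6 (remaining 7 ft³)
40 ft³ → storage unit 7 (remaining 60 ft³)
39 ft³ → storage unit 7 (remaining 21 ft³)
35 ft³ → storage unit 8 (remaining 65 ft³)
34 ft³ → storage unit 5 (remaining 0 ft³)
31 ft³ → storage unit 8 (remaining 34 ft³)
30 ft³ → storage unit 8 (remaining 4 ft³)
28 ft³ → storage unit 9 (remaining 72 ft³)
23 ft³ → storage unit 3 (remaining 0 ft³)
15 ft³ → storage unit 2 (remaining 5 ft³)
Final storage units: [90] [80,15] [77,23] [75] [66,34] [50,43] [40,39] [35,31,30] [28].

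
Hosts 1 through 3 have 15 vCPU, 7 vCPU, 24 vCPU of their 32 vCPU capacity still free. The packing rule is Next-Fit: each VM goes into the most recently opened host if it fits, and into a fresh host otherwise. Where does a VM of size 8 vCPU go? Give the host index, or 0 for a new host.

3

Next-Fit only looks at host 3, which has 24 vCPU free.
8 vCPU fits there.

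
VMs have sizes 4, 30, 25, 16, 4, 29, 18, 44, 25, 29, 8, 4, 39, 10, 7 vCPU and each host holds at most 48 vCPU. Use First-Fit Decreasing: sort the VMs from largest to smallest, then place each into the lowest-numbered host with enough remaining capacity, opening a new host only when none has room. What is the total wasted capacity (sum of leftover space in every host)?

Sorted descending: 44, 39, 30, 29, 29, 25, 25, 18, 16, 10, 8, 7, 4, 4, 4.
Put 44 vCPU in host 1; 4 vCPU remain.
Put 39 vCPU in host 2; 9 vCPU remain.
Put 30 vCPU in host 3; 18 vCPU remain.
Put 29 vCPU in host 4; 19 vCPU remain.
Put 29 vCPU in host 5; 19 vCPU remain.
Put 25 vCPU in host 6; 23 vCPU remain.
Put 25 vCPU in host 7; 23 vCPU remain.
Put 18 vCPU in host 3; 0 vCPU remain.
Put 16 vCPU in host 4; 3 vCPU remain.
Put 10 vCPU in host 5; 9 vCPU remain.
Put 8 vCPU in host 2; 1 vCPU remain.
Put 7 vCPU in host 5; 2 vCPU remain.
Put 4 vCPU in host 1; 0 vCPU remain.
Put 4 vCPU in host 6; 19 vCPU remain.
Put 4 vCPU in host 6; 15 vCPU remain.
7 hosts × 48 vCPU = 336 vCPU; used 292 vCPU; unused 44 vCPU.

44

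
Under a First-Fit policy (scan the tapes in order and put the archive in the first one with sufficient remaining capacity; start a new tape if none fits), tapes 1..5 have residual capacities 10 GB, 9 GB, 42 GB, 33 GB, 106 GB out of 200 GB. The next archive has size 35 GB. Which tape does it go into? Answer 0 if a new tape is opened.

Tapes with room: tape 3 (42 GB), tape 5 (106 GB).
The first with room is tape 3.

3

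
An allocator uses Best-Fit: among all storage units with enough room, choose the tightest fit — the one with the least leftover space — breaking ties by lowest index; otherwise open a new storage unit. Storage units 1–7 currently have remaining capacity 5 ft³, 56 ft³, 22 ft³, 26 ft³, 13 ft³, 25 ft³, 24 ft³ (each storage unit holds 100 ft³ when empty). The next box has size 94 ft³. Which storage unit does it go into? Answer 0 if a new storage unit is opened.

0

No storage unit has ≥ 94 ft³ free, so a new storage unit is opened.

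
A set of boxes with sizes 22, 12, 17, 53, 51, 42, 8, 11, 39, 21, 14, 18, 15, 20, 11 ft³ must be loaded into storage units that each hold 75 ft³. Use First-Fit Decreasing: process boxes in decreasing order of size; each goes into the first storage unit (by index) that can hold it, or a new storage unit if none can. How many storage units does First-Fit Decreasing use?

Sorted descending: 53, 51, 42, 39, 22, 21, 20, 18, 17, 15, 14, 12, 11, 11, 8.
Put 53 ft³ in storage unit 1; 22 ft³ remain.
Put 51 ft³ in storage unit 2; 24 ft³ remain.
Put 42 ft³ in storage unit 3; 33 ft³ remain.
Put 39 ft³ in storage unit 4; 36 ft³ remain.
Put 22 ft³ in storage unit 1; 0 ft³ remain.
Put 21 ft³ in storage unit 2; 3 ft³ remain.
Put 20 ft³ in storage unit 3; 13 ft³ remain.
Put 18 ft³ in storage unit 4; 18 ft³ remain.
Put 17 ft³ in storage unit 4; 1 ft³ remain.
Put 15 ft³ in storage unit 5; 60 ft³ remain.
Put 14 ft³ in storage unit 5; 46 ft³ remain.
Put 12 ft³ in storage unit 3; 1 ft³ remain.
Put 11 ft³ in storage unit 5; 35 ft³ remain.
Put 11 ft³ in storage unit 5; 24 ft³ remain.
Put 8 ft³ in storage unit 5; 16 ft³ remain.

5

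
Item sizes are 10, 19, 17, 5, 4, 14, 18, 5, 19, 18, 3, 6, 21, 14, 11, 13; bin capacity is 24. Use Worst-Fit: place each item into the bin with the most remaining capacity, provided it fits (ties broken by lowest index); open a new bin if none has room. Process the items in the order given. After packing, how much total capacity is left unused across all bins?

Put 10 in bin 1; 14 remain.
Put 19 in bin 2; 5 remain.
Put 17 in bin 3; 7 remain.
Put 5 in bin 1; 9 remain.
Put 4 in bin 1; 5 remain.
Put 14 in bin 4; 10 remain.
Put 18 in bin 5; 6 remain.
Put 5 in bin 4; 5 remain.
Put 19 in bin 6; 5 remain.
Put 18 in bin 7; 6 remain.
Put 3 in bin 3; 4 remain.
Put 6 in bin 5; 0 remain.
Put 21 in bin 8; 3 remain.
Put 14 in bin 9; 10 remain.
Put 11 in bin 10; 13 remain.
Put 13 in bin 10; 0 remain.
10 bins × 24 = 240; used 197; unused 43.

43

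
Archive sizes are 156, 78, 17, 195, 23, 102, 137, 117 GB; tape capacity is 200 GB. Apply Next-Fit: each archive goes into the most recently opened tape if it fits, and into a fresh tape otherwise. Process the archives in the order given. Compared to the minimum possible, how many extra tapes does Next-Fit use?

1

Next-Fit: [156] [78,17] [195] [23,102] [137] [117] → 6 tapes.
Total size 825 GB; any packing needs at least ⌈825/200⌉ = 5 tapes.
An optimal packing achieves that bound: [195] [156,23,17] [137] [117,78] [102] → 5 tapes.
Excess: 6 − 5 = 1.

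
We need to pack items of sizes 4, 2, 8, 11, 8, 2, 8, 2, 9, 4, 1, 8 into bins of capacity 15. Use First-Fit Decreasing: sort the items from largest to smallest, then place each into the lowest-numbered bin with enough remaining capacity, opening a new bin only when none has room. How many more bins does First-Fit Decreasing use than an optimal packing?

First-Fit Decreasing: [11,4] [9,4,2] [8,2,2,1] [8] [8] [8] → 6 bins.
6 items exceed 7.5 (half the capacity), and no two of those can share a bin, so at least 6 bins are needed.
So 6 is already optimal.

0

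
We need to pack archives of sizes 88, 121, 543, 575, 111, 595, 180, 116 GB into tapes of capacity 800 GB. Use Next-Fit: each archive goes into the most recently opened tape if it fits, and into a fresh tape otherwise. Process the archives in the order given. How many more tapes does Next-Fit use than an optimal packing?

Next-Fit: [88,121,543] [575,111] [595,180] [116] → 4 tapes.
Total size 2329 GB; any packing needs at least ⌈2329/800⌉ = 3 tapes.
An optimal packing achieves that bound: [595,180] [575,121,88] [543,116,111] → 3 tapes.
Excess: 4 − 3 = 1.

1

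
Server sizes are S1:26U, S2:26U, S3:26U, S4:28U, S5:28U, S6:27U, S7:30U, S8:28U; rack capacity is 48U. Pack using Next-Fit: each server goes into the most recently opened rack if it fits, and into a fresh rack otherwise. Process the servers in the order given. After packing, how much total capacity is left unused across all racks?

165

Put S1 (26U) in rack 1; 22U remain.
Put S2 (26U) in rack 2; 22U remain.
Put S3 (26U) in rack 3; 22U remain.
Put S4 (28U) in rack 4; 20U remain.
Put S5 (28U) in rack 5; 20U remain.
Put S6 (27U) in rack 6; 21U remain.
Put S7 (30U) in rack 7; 18U remain.
Put S8 (28U) in rack 8; 20U remain.
8 racks × 48U = 384U; used 219U; unused 165U.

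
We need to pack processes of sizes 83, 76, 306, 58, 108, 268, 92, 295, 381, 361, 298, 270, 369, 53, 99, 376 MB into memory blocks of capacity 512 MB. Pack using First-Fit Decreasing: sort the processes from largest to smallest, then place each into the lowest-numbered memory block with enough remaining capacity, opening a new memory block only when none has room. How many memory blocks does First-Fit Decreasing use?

Sorted descending: 381, 376, 369, 361, 306, 298, 295, 270, 268, 108, 99, 92, 83, 76, 58, 53.
381 MB → memory block 1 (remaining 131 MB)
376 MB → memory block 2 (remaining 136 MB)
369 MB → memory block 3 (remaining 143 MB)
361 MB → memory block 4 (remaining 151 MB)
306 MB → memory block 5 (remaining 206 MB)
298 MB → memory block 6 (remaining 214 MB)
295 MB → memory block 7 (remaining 217 MB)
270 MB → memory block 8 (remaining 242 MB)
268 MB → memory block 9 (remaining 244 MB)
108 MB → memory block 1 (remaining 23 MB)
99 MB → memory block 2 (remaining 37 MB)
92 MB → memory block 3 (remaining 51 MB)
83 MB → memory block 4 (remaining 68 MB)
76 MB → memory block 5 (remaining 130 MB)
58 MB → memory block 4 (remaining 10 MB)
53 MB → memory block 5 (remaining 77 MB)
Final memory blocks: [381,108] [376,99] [369,92] [361,83,58] [306,76,53] [298] [295] [270] [268].

9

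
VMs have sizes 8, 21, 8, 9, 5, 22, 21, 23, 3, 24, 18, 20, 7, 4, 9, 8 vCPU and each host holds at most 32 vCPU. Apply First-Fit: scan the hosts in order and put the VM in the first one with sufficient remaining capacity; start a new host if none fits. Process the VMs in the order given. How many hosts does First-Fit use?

8

host 1: place 8 vCPU, 24 vCPU left
host 1: place 21 vCPU, 3 vCPU left
host 2: place 8 vCPU, 24 vCPU left
host 2: place 9 vCPU, 15 vCPU left
host 2: place 5 vCPU, 10 vCPU left
host 3: place 22 vCPU, 10 vCPU left
host 4: place 21 vCPU, 11 vCPU left
host 5: place 23 vCPU, 9 vCPU left
host 1: place 3 vCPU, 0 vCPU left
host 6: place 24 vCPU, 8 vCPU left
host 7: place 18 vCPU, 14 vCPU left
host 8: place 20 vCPU, 12 vCPU left
host 2: place 7 vCPU, 3 vCPU left
host 3: place 4 vCPU, 6 vCPU left
host 4: place 9 vCPU, 2 vCPU left
host 5: place 8 vCPU, 1 vCPU left
Final hosts: [8,21,3] [8,9,5,7] [22,4] [21,9] [23,8] [24] [18] [20].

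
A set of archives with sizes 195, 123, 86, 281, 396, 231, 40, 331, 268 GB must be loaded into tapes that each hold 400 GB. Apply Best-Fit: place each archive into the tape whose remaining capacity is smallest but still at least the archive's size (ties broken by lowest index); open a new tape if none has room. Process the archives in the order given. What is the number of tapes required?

tape 1: place 195 GB, 205 GB left
tape 1: place 123 GB, 82 GB left
tape 2: place 86 GB, 314 GB left
tape 2: place 281 GB, 33 GB left
tape 3: place 396 GB, 4 GB left
tape 4: place 231 GB, 169 GB left
tape 1: place 40 GB, 42 GB left
tape 5: place 331 GB, 69 GB left
tape 6: place 268 GB, 132 GB left
Final tapes: [195,123,40] [86,281] [396] [231] [331] [268].

6 tapes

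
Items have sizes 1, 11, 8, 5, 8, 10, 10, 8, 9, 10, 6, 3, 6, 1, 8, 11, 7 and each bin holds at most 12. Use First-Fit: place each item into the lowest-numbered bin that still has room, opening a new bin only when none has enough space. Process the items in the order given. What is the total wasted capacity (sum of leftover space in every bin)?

34

Put 1 in bin 1; 11 remain.
Put 11 in bin 1; 0 remain.
Put 8 in bin 2; 4 remain.
Put 5 in bin 3; 7 remain.
Put 8 in bin 4; 4 remain.
Put 10 in bin 5; 2 remain.
Put 10 in bin 6; 2 remain.
Put 8 in bin 7; 4 remain.
Put 9 in bin 8; 3 remain.
Put 10 in bin 9; 2 remain.
Put 6 in bin 3; 1 remain.
Put 3 in bin 2; 1 remain.
Put 6 in bin 10; 6 remain.
Put 1 in bin 2; 0 remain.
Put 8 in bin 11; 4 remain.
Put 11 in bin 12; 1 remain.
Put 7 in bin 13; 5 remain.
13 bins × 12 = 156; used 122; unused 34.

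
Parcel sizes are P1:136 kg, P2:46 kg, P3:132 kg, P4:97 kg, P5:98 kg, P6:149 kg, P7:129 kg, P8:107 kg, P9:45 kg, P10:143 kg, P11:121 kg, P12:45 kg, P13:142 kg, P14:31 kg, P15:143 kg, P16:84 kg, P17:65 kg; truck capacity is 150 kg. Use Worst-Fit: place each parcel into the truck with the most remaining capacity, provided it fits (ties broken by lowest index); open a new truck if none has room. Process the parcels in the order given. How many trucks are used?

truck 1: place P1 (136 kg), 14 kg left
truck 2: place P2 (46 kg), 104 kg left
truck 3: place P3 (132 kg), 18 kg left
truck 2: place P4 (97 kg), 7 kg left
truck 4: place P5 (98 kg), 52 kg left
truck 5: place P6 (149 kg), 1 kg left
truck 6: place P7 (129 kg), 21 kg left
truck 7: place P8 (107 kg), 43 kg left
truck 4: place P9 (45 kg), 7 kg left
truck 8: place P10 (143 kg), 7 kg left
truck 9: place P11 (121 kg), 29 kg left
truck 10: place P12 (45 kg), 105 kg left
truck 11: place P13 (142 kg), 8 kg left
truck 10: place P14 (31 kg), 74 kg left
truck 12: place P15 (143 kg), 7 kg left
truck 13: place P16 (84 kg), 66 kg left
truck 10: place P17 (65 kg), 9 kg left

13 trucks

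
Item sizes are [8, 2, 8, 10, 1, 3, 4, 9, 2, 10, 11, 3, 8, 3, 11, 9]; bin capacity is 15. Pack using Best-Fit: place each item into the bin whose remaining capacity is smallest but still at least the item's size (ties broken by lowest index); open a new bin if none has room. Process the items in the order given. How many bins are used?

9

bin 1: place 8, 7 left
bin 1: place 2, 5 left
bin 2: place 8, 7 left
bin 3: place 10, 5 left
bin 1: place 1, 4 left
bin 1: place 3, 1 left
bin 3: place 4, 1 left
bin 4: place 9, 6 left
bin 4: place 2, 4 left
bin 5: place 10, 5 left
bin 6: place 11, 4 left
bin 4: place 3, 1 left
bin 7: place 8, 7 left
bin 6: place 3, 1 left
bin 8: place 11, 4 left
bin 9: place 9, 6 left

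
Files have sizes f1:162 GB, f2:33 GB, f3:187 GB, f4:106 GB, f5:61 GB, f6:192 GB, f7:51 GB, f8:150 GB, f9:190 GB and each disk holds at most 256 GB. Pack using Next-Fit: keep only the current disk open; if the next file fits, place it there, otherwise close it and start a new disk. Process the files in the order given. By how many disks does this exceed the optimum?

1

Next-Fit: [162,33] [187] [106,61] [192,51] [150] [190] → 6 disks.
Total size 1132 GB; any packing needs at least ⌈1132/256⌉ = 5 disks.
An optimal packing achieves that bound: [192,61] [190,51] [187,33] [162] [150,106] → 5 disks.
Excess: 6 − 5 = 1.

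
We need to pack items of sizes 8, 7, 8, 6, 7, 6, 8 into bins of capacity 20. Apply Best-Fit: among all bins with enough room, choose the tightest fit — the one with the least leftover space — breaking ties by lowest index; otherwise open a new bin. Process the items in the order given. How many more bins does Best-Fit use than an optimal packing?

0

Best-Fit: [8,7] [8,6,6] [7,8] → 3 bins.
Total size 50; any packing needs at least ⌈50/20⌉ = 3 bins.
So 3 is already optimal.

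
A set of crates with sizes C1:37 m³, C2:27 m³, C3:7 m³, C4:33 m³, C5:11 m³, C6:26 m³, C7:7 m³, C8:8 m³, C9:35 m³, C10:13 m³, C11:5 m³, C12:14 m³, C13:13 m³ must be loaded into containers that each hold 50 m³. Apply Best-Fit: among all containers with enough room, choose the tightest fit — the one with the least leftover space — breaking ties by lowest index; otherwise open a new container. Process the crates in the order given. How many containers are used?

6

Put C1 (37 m³) in container 1; 13 m³ remain.
Put C2 (27 m³) in container 2; 23 m³ remain.
Put C3 (7 m³) in container 1; 6 m³ remain.
Put C4 (33 m³) in container 3; 17 m³ remain.
Put C5 (11 m³) in container 3; 6 m³ remain.
Put C6 (26 m³) in container 4; 24 m³ remain.
Put C7 (7 m³) in container 2; 16 m³ remain.
Put C8 (8 m³) in container 2; 8 m³ remain.
Put C9 (35 m³) in container 5; 15 m³ remain.
Put C10 (13 m³) in container 5; 2 m³ remain.
Put C11 (5 m³) in container 1; 1 m³ remain.
Put C12 (14 m³) in container 4; 10 m³ remain.
Put C13 (13 m³) in container 6; 37 m³ remain.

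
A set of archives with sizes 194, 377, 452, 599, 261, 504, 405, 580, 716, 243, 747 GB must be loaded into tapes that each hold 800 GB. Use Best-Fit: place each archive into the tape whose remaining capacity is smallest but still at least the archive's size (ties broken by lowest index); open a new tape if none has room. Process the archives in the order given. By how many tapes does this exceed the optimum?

Best-Fit: [194,377] [452,261] [599] [504,243] [405] [580] [716] [747] → 8 tapes.
Total size 5078 GB; any packing needs at least ⌈5078/800⌉ = 7 tapes.
An optimal packing achieves that bound: [747] [716] [599,194] [580] [504,261] [452,243] [405,377] → 7 tapes.
Excess: 8 − 7 = 1.

1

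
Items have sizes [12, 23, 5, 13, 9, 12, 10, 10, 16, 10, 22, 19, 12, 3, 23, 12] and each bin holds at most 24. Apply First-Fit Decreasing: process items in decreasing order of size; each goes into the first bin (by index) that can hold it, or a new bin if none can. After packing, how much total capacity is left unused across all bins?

Sorted descending: 23, 23, 22, 19, 16, 13, 12, 12, 12, 12, 10, 10, 10, 9, 5, 3.
Put 23 in bin 1; 1 remain.
Put 23 in bin 2; 1 remain.
Put 22 in bin 3; 2 remain.
Put 19 in bin 4; 5 remain.
Put 16 in bin 5; 8 remain.
Put 13 in bin 6; 11 remain.
Put 12 in bin 7; 12 remain.
Put 12 in bin 7; 0 remain.
Put 12 in bin 8; 12 remain.
Put 12 in bin 8; 0 remain.
Put 10 in bin 6; 1 remain.
Put 10 in bin 9; 14 remain.
Put 10 in bin 9; 4 remain.
Put 9 in bin 10; 15 remain.
Put 5 in bin 4; 0 remain.
Put 3 in bin 5; 5 remain.
10 bins × 24 = 240; used 211; unused 29.

29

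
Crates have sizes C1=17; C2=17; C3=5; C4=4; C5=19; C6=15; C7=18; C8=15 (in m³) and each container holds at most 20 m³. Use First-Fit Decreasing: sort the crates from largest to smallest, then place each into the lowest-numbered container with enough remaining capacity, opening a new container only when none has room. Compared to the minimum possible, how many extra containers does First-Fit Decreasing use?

First-Fit Decreasing: [19] [18] [17] [17] [15,5] [15,4] → 6 containers.
Total size 110 m³; any packing needs at least ⌈110/20⌉ = 6 containers.
So 6 is already optimal.

0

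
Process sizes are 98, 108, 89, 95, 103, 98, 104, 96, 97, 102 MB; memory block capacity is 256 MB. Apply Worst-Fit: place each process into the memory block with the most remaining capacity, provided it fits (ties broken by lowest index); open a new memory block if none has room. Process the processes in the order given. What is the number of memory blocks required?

5 memory blocks

98 MB → memory block 1 (remaining 158 MB)
108 MB → memory block 1 (remaining 50 MB)
89 MB → memory block 2 (remaining 167 MB)
95 MB → memory block 2 (remaining 72 MB)
103 MB → memory block 3 (remaining 153 MB)
98 MB → memory block 3 (remaining 55 MB)
104 MB → memory block 4 (remaining 152 MB)
96 MB → memory block 4 (remaining 56 MB)
97 MB → memory block 5 (remaining 159 MB)
102 MB → memory block 5 (remaining 57 MB)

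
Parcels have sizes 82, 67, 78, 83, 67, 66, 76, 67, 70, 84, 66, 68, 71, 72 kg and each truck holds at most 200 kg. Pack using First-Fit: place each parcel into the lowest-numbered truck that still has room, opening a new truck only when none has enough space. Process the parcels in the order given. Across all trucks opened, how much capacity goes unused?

Put 82 kg in truck 1; 118 kg remain.
Put 67 kg in truck 1; 51 kg remain.
Put 78 kg in truck 2; 122 kg remain.
Put 83 kg in truck 2; 39 kg remain.
Put 67 kg in truck 3; 133 kg remain.
Put 66 kg in truck 3; 67 kg remain.
Put 76 kg in truck 4; 124 kg remain.
Put 67 kg in truck 3; 0 kg remain.
Put 70 kg in truck 4; 54 kg remain.
Put 84 kg in truck 5; 116 kg remain.
Put 66 kg in truck 5; 50 kg remain.
Put 68 kg in truck 6; 132 kg remain.
Put 71 kg in truck 6; 61 kg remain.
Put 72 kg in truck 7; 128 kg remain.
7 trucks × 200 kg = 1400 kg; used 1017 kg; unused 383 kg.

383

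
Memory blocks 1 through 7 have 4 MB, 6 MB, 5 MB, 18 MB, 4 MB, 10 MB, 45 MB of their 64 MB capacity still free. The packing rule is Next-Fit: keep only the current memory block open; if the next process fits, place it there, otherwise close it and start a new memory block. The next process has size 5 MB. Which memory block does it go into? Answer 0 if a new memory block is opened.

Next-Fit only looks at memory block 7, which has 45 MB free.
5 MB fits there.

7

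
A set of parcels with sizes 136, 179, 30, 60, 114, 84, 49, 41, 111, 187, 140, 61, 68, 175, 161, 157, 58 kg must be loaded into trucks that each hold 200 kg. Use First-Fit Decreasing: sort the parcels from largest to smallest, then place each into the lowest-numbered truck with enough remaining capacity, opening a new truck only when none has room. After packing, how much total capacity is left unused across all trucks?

189

Sorted descending: 187, 179, 175, 161, 157, 140, 136, 114, 111, 84, 68, 61, 60, 58, 49, 41, 30.
Put 187 kg in truck 1; 13 kg remain.
Put 179 kg in truck 2; 21 kg remain.
Put 175 kg in truck 3; 25 kg remain.
Put 161 kg in truck 4; 39 kg remain.
Put 157 kg in truck 5; 43 kg remain.
Put 140 kg in truck 6; 60 kg remain.
Put 136 kg in truck 7; 64 kg remain.
Put 114 kg in truck 8; 86 kg remain.
Put 111 kg in truck 9; 89 kg remain.
Put 84 kg in truck 8; 2 kg remain.
Put 68 kg in truck 9; 21 kg remain.
Put 61 kg in truck 7; 3 kg remain.
Put 60 kg in truck 6; 0 kg remain.
Put 58 kg in truck 10; 142 kg remain.
Put 49 kg in truck 10; 93 kg remain.
Put 41 kg in truck 5; 2 kg remain.
Put 30 kg in truck 4; 9 kg remain.
10 trucks × 200 kg = 2000 kg; used 1811 kg; unused 189 kg.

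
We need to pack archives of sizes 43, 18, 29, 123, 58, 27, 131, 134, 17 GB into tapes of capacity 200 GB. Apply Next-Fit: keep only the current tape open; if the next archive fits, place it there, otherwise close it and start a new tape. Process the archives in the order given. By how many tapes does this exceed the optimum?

Next-Fit: [43,18,29] [123,58] [27,131] [134,17] → 4 tapes.
Total size 580 GB; any packing needs at least ⌈580/200⌉ = 3 tapes.
An optimal packing achieves that bound: [134,58] [131,43,18] [123,29,27,17] → 3 tapes.
Excess: 4 − 3 = 1.

1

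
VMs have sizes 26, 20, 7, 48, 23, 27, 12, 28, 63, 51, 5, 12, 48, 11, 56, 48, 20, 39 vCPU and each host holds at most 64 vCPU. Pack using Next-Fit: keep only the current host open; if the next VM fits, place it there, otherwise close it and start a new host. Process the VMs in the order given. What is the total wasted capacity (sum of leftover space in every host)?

160

26 vCPU → host 1 (remaining 38 vCPU)
20 vCPU → host 1 (remaining 18 vCPU)
7 vCPU → host 1 (remaining 11 vCPU)
48 vCPU → host 2 (remaining 16 vCPU)
23 vCPU → host 3 (remaining 41 vCPU)
27 vCPU → host 3 (remaining 14 vCPU)
12 vCPU → host 3 (remaining 2 vCPU)
28 vCPU → host 4 (remaining 36 vCPU)
63 vCPU → host 5 (remaining 1 vCPU)
51 vCPU → host 6 (remaining 13 vCPU)
5 vCPU → host 6 (remaining 8 vCPU)
12 vCPU → host 7 (remaining 52 vCPU)
48 vCPU → host 7 (remaining 4 vCPU)
11 vCPU → host 8 (remaining 53 vCPU)
56 vCPU → host 9 (remaining 8 vCPU)
48 vCPU → host 10 (remaining 16 vCPU)
20 vCPU → host 11 (remaining 44 vCPU)
39 vCPU → host 11 (remaining 5 vCPU)
11 hosts × 64 vCPU = 704 vCPU; used 544 vCPU; unused 160 vCPU.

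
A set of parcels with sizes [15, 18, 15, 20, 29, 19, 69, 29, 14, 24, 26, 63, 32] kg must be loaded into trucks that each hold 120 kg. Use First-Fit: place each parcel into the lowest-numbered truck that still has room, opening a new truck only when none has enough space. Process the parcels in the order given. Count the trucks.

4

Put 15 kg in truck 1; 105 kg remain.
Put 18 kg in truck 1; 87 kg remain.
Put 15 kg in truck 1; 72 kg remain.
Put 20 kg in truck 1; 52 kg remain.
Put 29 kg in truck 1; 23 kg remain.
Put 19 kg in truck 1; 4 kg remain.
Put 69 kg in truck 2; 51 kg remain.
Put 29 kg in truck 2; 22 kg remain.
Put 14 kg in truck 2; 8 kg remain.
Put 24 kg in truck 3; 96 kg remain.
Put 26 kg in truck 3; 70 kg remain.
Put 63 kg in truck 3; 7 kg remain.
Put 32 kg in truck 4; 88 kg remain.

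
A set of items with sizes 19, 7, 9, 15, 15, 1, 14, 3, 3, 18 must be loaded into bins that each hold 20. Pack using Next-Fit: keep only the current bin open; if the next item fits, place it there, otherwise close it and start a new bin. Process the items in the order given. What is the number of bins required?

Put 19 in bin 1; 1 remain.
Put 7 in bin 2; 13 remain.
Put 9 in bin 2; 4 remain.
Put 15 in bin 3; 5 remain.
Put 15 in bin 4; 5 remain.
Put 1 in bin 4; 4 remain.
Put 14 in bin 5; 6 remain.
Put 3 in bin 5; 3 remain.
Put 3 in bin 5; 0 remain.
Put 18 in bin 6; 2 remain.
Final bins: [19] [7,9] [15] [15,1] [14,3,3] [18].

6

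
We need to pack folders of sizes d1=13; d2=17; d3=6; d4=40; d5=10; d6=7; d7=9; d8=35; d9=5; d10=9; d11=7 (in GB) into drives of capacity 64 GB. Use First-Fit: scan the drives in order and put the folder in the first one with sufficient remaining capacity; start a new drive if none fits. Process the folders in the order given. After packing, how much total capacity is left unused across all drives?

drive 1: place d1 (13 GB), 51 GB left
drive 1: place d2 (17 GB), 34 GB left
drive 1: place d3 (6 GB), 28 GB left
drive 2: place d4 (40 GB), 24 GB left
drive 1: place d5 (10 GB), 18 GB left
drive 1: place d6 (7 GB), 11 GB left
drive 1: place d7 (9 GB), 2 GB left
drive 3: place d8 (35 GB), 29 GB left
drive 2: place d9 (5 GB), 19 GB left
drive 2: place d10 (9 GB), 10 GB left
drive 2: place d11 (7 GB), 3 GB left
3 drives × 64 GB = 192 GB; used 158 GB; unused 34 GB.

34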